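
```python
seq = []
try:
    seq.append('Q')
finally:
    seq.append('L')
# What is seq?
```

Step-by-step execution trace:
1. try: `seq.append('Q')` → seq = ['Q'].
2. The try body completes without raising.
3. finally always runs: `seq.append('L')` → seq = ['Q', 'L'].
Result: ['Q', 'L']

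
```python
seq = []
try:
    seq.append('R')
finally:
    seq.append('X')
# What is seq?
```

Step-by-step execution trace:
1. try: `seq.append('R')` → seq = ['R'].
2. The try body completes without raising.
3. finally always runs: `seq.append('X')` → seq = ['R', 'X'].
Result: ['R', 'X']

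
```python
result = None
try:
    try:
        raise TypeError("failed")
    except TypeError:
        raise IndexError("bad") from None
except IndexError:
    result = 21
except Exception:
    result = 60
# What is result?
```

Step-by-step execution trace:
1. Inner try raises TypeError; inner `except TypeError` catches it.
2. `raise IndexError(...) from None` raises IndexError (from None suppresses __context__, but the active exception is still IndexError).
3. Outer `except IndexError` matches → result = 21.
4. `except Exception` is not reached.
Result: 21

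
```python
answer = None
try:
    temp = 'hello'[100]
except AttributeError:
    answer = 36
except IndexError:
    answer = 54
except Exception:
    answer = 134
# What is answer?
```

Step-by-step execution trace:
1. `temp = 'hello'[100]` raises IndexError.
2. `except AttributeError` does not match IndexError; skipped.
3. `except IndexError` matches → answer = 54.
4. Remaining except clauses are skipped.
Result: 54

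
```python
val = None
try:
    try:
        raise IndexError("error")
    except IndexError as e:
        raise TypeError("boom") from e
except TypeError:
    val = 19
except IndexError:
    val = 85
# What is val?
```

Step-by-step execution trace:
1. Inner try raises IndexError; inner `except IndexError as e` catches it.
2. `raise TypeError(...) from e` raises TypeError (IndexError is attached as __cause__, but only TypeError is active).
3. Outer `except TypeError` matches → val = 19.
4. `except IndexError` is not reached.
Result: 19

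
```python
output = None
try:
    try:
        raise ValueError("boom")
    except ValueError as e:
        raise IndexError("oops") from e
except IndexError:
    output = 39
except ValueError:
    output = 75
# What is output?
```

Step-by-step execution trace:
1. Inner try raises ValueError; inner `except ValueError as e` catches it.
2. `raise IndexError(...) from e` raises IndexError (ValueError is attached as __cause__, but only IndexError is active).
3. Outer `except IndexError` matches → output = 39.
4. `except ValueError` is not reached.
Result: 39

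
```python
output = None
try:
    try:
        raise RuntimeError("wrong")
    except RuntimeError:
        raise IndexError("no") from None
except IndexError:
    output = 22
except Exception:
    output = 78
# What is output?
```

Step-by-step execution trace:
1. Inner try raises RuntimeError; inner `except RuntimeError` catches it.
2. `raise IndexError(...) from None` raises IndexError (from None suppresses __context__, but the active exception is still IndexError).
3. Outer `except IndexError` matches → output = 22.
4. `except Exception` is not reached.
Result: 22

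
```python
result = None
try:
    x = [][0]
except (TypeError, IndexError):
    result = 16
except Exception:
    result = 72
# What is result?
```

Step-by-step execution trace:
1. `x = [][0]` raises IndexError.
2. `except (TypeError, IndexError)` matches (IndexError is in the tuple) → result = 16.
3. `except Exception` is not reached.
Result: 16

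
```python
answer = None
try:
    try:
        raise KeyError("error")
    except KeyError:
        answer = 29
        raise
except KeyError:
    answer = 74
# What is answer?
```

Step-by-step execution trace:
1. Inner try: `raise KeyError("error")` raises KeyError.
2. Inner `except KeyError` matches → answer = 29.
3. bare `raise` re-raises the same KeyError.
4. Outer `except KeyError` matches → answer = 74.
Result: 74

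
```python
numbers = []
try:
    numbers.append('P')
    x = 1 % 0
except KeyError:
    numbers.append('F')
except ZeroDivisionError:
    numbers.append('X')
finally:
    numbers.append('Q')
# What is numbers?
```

Step-by-step execution trace:
1. try: `numbers.append('P')` → numbers = ['P'].
2. `x = 1 % 0` raises ZeroDivisionError.
3. `except KeyError` does not match ZeroDivisionError; skipped.
4. `except ZeroDivisionError` matches → `numbers.append('X')` → numbers = ['P', 'X'].
5. finally always runs: `numbers.append('Q')` → numbers = ['P', 'X', 'Q'].
Result: ['P', 'X', 'Q']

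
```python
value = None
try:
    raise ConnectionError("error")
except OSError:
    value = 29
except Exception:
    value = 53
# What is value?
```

Step-by-step execution trace:
1. `raise ConnectionError(...)` raises ConnectionError.
2. `except OSError` matches (ConnectionError is a subclass of OSError) → value = 29.
3. `except Exception` is not reached.
Result: 29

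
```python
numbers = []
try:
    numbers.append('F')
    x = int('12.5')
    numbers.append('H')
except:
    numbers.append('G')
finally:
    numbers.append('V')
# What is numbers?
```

Step-by-step execution trace:
1. try: `numbers.append('F')` → numbers = ['F'].
2. `x = int('12.5')` raises ValueError; `numbers.append('H')` is not reached.
3. bare `except` matches → `numbers.append('G')` → numbers = ['F', 'G'].
4. finally always runs: `numbers.append('V')` → numbers = ['F', 'G', 'V'].
Result: ['F', 'G', 'V']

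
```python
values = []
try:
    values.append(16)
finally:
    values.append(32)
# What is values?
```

Step-by-step execution trace:
1. try: `values.append(16)` → values = [16].
2. The try body completes without raising.
3. finally always runs: `values.append(32)` → values = [16, 32].
Result: [16, 32]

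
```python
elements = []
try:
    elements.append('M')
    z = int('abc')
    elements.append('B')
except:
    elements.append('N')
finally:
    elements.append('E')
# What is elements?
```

Step-by-step execution trace:
1. try: `elements.append('M')` → elements = ['M'].
2. `z = int('abc')` raises ValueError; `elements.append('B')` is not reached.
3. bare `except` matches → `elements.append('N')` → elements = ['M', 'N'].
4. finally always runs: `elements.append('E')` → elements = ['M', 'N', 'E'].
Result: ['M', 'N', 'E']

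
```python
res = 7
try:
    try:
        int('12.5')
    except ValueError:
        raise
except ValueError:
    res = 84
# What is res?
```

Step-by-step execution trace:
1. Inner try: `int('12.5')` raises ValueError.
2. Inner `except ValueError` matches; bare `raise` re-raises the same ValueError.
3. Outer `except ValueError` matches → res = 84.
Result: 84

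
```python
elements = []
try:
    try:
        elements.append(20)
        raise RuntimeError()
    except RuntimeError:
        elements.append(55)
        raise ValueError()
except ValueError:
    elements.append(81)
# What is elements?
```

Step-by-step execution trace:
1. Inner try: `elements.append(20)` → elements = [20].
2. `raise RuntimeError()` raises RuntimeError.
3. Inner `except RuntimeError` matches → `elements.append(55)` → elements = [20, 55].
4. `raise ValueError()` raises ValueError; propagates to outer try.
5. Outer `except ValueError` matches → `elements.append(81)` → elements = [20, 55, 81].
Result: [20, 55, 81]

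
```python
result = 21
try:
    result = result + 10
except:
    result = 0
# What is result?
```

Step-by-step execution trace:
1. result starts at 21.
2. try: `result = result + 10` → result = 31. No exception raised.
3. `except` is skipped.
Result: 31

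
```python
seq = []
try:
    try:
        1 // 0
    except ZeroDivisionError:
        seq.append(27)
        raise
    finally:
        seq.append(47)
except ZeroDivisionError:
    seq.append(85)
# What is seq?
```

Step-by-step execution trace:
1. Inner try: `1 // 0` raises ZeroDivisionError.
2. Inner `except ZeroDivisionError` matches → `seq.append(27)` → seq = [27].
3. bare `raise` re-raises ZeroDivisionError.
4. Inner `finally` runs during unwinding: `seq.append(47)` → seq = [27, 47].
5. Outer `except ZeroDivisionError` matches → `seq.append(85)` → seq = [27, 47, 85].
Result: [27, 47, 85]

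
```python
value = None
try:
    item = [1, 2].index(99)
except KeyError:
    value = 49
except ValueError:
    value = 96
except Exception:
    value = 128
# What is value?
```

Step-by-step execution trace:
1. `item = [1, 2].index(99)` raises ValueError.
2. `except KeyError` does not match ValueError; skipped.
3. `except ValueError` matches → value = 96.
4. Remaining except clauses are skipped.
Result: 96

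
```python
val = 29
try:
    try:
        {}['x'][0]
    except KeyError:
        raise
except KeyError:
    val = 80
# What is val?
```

Step-by-step execution trace:
1. Inner try: `{}['x'][0]` raises KeyError.
2. Inner `except KeyError` matches; bare `raise` re-raises the same KeyError.
3. Outer `except KeyError` matches → val = 80.
Result: 80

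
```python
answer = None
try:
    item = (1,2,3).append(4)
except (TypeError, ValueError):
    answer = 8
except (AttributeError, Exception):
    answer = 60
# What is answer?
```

Step-by-step execution trace:
1. `item = (1,2,3).append(4)` raises AttributeError.
2. `except (TypeError, ValueError)` does not match AttributeError; skipped.
3. `except (AttributeError, Exception)` matches (AttributeError is in the tuple) → answer = 60.
Result: 60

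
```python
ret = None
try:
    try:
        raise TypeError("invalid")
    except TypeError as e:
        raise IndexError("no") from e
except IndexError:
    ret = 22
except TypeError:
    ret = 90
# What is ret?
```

Step-by-step execution trace:
1. Inner try raises TypeError; inner `except TypeError as e` catches it.
2. `raise IndexError(...) from e` raises IndexError (TypeError is attached as __cause__, but only IndexError is active).
3. Outer `except IndexError` matches → ret = 22.
4. `except TypeError` is not reached.
Result: 22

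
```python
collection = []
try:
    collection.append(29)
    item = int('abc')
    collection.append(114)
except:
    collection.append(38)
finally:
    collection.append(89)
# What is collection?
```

Step-by-step execution trace:
1. try: `collection.append(29)` → collection = [29].
2. `item = int('abc')` raises ValueError; `collection.append(114)` is not reached.
3. bare `except` matches → `collection.append(38)` → collection = [29, 38].
4. finally always runs: `collection.append(89)` → collection = [29, 38, 89].
Result: [29, 38, 89]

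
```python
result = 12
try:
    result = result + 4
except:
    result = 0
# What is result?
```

Step-by-step execution trace:
1. result starts at 12.
2. try: `result = result + 4` → result = 16. No exception raised.
3. `except` is skipped.
Result: 16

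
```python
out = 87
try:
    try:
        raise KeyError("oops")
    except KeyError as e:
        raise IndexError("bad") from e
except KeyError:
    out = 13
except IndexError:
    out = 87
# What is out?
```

Step-by-step execution trace:
1. Inner try raises KeyError; inner `except KeyError as e` catches it.
2. `raise IndexError(...) from e` raises IndexError (KeyError is attached as __cause__, but only IndexError is active).
3. Outer `except KeyError` does not match IndexError; skipped.
4. Outer `except IndexError` matches → out = 87.
Result: 87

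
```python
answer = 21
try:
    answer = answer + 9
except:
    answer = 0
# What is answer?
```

Step-by-step execution trace:
1. answer starts at 21.
2. try: `answer = answer + 9` → answer = 30. No exception raised.
3. `except` is skipped.
Result: 30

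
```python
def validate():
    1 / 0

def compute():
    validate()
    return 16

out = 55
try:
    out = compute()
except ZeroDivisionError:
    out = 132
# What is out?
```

Step-by-step execution trace:
1. out starts at 55.
2. try: `compute()` calls `validate()`.
3. `validate()` evaluates `1 / 0`, which raises ZeroDivisionError; it propagates through compute (uncaught).
4. `return 16` in compute is not reached; the assignment to out does not complete.
5. `except ZeroDivisionError` matches → out = 132.
Result: 132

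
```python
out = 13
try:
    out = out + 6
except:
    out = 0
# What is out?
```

Step-by-step execution trace:
1. out starts at 13.
2. try: `out = out + 6` → out = 19. No exception raised.
3. `except` is skipped.
Result: 19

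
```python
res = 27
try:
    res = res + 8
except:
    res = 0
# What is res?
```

Step-by-step execution trace:
1. res starts at 27.
2. try: `res = res + 8` → res = 35. No exception raised.
3. `except` is skipped.
Result: 35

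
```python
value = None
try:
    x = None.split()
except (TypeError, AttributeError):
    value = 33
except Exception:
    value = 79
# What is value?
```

Step-by-step execution trace:
1. `x = None.split()` raises AttributeError.
2. `except (TypeError, AttributeError)` matches (AttributeError is in the tuple) → value = 33.
3. `except Exception` is not reached.
Result: 33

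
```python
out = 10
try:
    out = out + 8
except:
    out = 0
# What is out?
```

Step-by-step execution trace:
1. out starts at 10.
2. try: `out = out + 8` → out = 18. No exception raised.
3. `except` is skipped.
Result: 18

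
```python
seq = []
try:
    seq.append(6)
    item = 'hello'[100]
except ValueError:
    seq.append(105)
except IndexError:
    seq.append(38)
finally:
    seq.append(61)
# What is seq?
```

Step-by-step execution trace:
1. try: `seq.append(6)` → seq = [6].
2. `item = 'hello'[100]` raises IndexError.
3. `except ValueError` does not match IndexError; skipped.
4. `except IndexError` matches → `seq.append(38)` → seq = [6, 38].
5. finally always runs: `seq.append(61)` → seq = [6, 38, 61].
Result: [6, 38, 61]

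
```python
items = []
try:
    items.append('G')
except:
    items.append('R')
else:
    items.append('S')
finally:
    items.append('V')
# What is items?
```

Step-by-step execution trace:
1. try: `items.append('G')` → items = ['G']. No exception raised.
2. `except` is skipped.
3. `else` runs: `items.append('S')` → items = ['G', 'S'].
4. `finally` always runs: `items.append('V')` → items = ['G', 'S', 'V'].
Result: ['G', 'S', 'V']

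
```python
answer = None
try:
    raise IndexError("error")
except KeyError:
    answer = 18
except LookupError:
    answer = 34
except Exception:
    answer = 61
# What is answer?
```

Step-by-step execution trace:
1. `raise IndexError(...)` raises IndexError.
2. `except KeyError` does not match (IndexError is not a subclass of KeyError); skipped.
3. `except LookupError` matches (IndexError is a subclass of LookupError) → answer = 34.
4. `except Exception` is not reached.
Result: 34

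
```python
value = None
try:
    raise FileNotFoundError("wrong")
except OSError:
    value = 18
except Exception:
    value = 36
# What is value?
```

Step-by-step execution trace:
1. `raise FileNotFoundError(...)` raises FileNotFoundError.
2. `except OSError` matches (FileNotFoundError is a subclass of OSError) → value = 18.
3. `except Exception` is not reached.
Result: 18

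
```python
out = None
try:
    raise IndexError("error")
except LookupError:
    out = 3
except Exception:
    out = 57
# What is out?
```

Step-by-step execution trace:
1. `raise IndexError(...)` raises IndexError.
2. `except LookupError` matches (IndexError is a subclass of LookupError) → out = 3.
3. `except Exception` is not reached.
Result: 3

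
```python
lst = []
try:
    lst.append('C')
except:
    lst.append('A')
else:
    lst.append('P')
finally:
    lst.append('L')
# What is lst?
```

Step-by-step execution trace:
1. try: `lst.append('C')` → lst = ['C']. No exception raised.
2. `except` is skipped.
3. `else` runs: `lst.append('P')` → lst = ['C', 'P'].
4. `finally` always runs: `lst.append('L')` → lst = ['C', 'P', 'L'].
Result: ['C', 'P', 'L']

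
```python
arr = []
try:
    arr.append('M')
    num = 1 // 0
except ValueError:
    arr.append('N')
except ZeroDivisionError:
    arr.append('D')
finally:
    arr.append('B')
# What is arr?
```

Step-by-step execution trace:
1. try: `arr.append('M')` → arr = ['M'].
2. `num = 1 // 0` raises ZeroDivisionError.
3. `except ValueError` does not match ZeroDivisionError; skipped.
4. `except ZeroDivisionError` matches → `arr.append('D')` → arr = ['M', 'D'].
5. finally always runs: `arr.append('B')` → arr = ['M', 'D', 'B'].
Result: ['M', 'D', 'B']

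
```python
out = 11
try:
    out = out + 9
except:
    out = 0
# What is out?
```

Step-by-step execution trace:
1. out starts at 11.
2. try: `out = out + 9` → out = 20. No exception raised.
3. `except` is skipped.
Result: 20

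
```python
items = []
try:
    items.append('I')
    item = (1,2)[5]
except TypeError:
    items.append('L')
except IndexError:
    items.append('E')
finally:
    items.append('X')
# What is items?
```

Step-by-step execution trace:
1. try: `items.append('I')` → items = ['I'].
2. `item = (1,2)[5]` raises IndexError.
3. `except TypeError` does not match IndexError; skipped.
4. `except IndexError` matches → `items.append('E')` → items = ['I', 'E'].
5. finally always runs: `items.append('X')` → items = ['I', 'E', 'X'].
Result: ['I', 'E', 'X']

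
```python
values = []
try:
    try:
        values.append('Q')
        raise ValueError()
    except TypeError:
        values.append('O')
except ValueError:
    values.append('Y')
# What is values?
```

Step-by-step execution trace:
1. Inner try: `values.append('Q')` → values = ['Q'].
2. `raise ValueError()` raises ValueError.
3. Inner `except TypeError` does not match ValueError; exception propagates to outer try.
4. Outer `except ValueError` matches → `values.append('Y')` → values = ['Q', 'Y'].
Result: ['Q', 'Y']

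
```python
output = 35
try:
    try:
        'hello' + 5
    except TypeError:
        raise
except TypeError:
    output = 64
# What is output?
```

Step-by-step execution trace:
1. Inner try: `'hello' + 5` raises TypeError.
2. Inner `except TypeError` matches; bare `raise` re-raises the same TypeError.
3. Outer `except TypeError` matches → output = 64.
Result: 64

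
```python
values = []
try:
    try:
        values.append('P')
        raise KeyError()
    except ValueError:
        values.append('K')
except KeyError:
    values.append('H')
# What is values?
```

Step-by-step execution trace:
1. Inner try: `values.append('P')` → values = ['P'].
2. `raise KeyError()` raises KeyError.
3. Inner `except ValueError` does not match KeyError; exception propagates to outer try.
4. Outer `except KeyError` matches → `values.append('H')` → values = ['P', 'H'].
Result: ['P', 'H']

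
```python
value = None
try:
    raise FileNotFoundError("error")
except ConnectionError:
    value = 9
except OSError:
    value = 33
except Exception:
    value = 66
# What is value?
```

Step-by-step execution trace:
1. `raise FileNotFoundError(...)` raises FileNotFoundError.
2. `except ConnectionError` does not match (FileNotFoundError is not a subclass of ConnectionError); skipped.
3. `except OSError` matches (FileNotFoundError is a subclass of OSError) → value = 33.
4. `except Exception` is not reached.
Result: 33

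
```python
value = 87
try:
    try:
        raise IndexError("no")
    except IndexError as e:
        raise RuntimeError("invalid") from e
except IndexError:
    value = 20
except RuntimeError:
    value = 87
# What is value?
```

Step-by-step execution trace:
1. Inner try raises IndexError; inner `except IndexError as e` catches it.
2. `raise RuntimeError(...) from e` raises RuntimeError (IndexError is attached as __cause__, but only RuntimeError is active).
3. Outer `except IndexError` does not match RuntimeError; skipped.
4. Outer `except RuntimeError` matches → value = 87.
Result: 87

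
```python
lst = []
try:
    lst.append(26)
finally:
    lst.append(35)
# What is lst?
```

Step-by-step execution trace:
1. try: `lst.append(26)` → lst = [26].
2. The try body completes without raising.
3. finally always runs: `lst.append(35)` → lst = [26, 35].
Result: [26, 35]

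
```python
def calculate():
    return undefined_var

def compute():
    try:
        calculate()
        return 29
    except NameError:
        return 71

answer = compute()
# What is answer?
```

Step-by-step execution trace:
1. `compute()` calls `calculate()`.
2. `calculate()` evaluates `undefined_var`, which raises NameError; it propagates to the caller.
3. `return 29` is not reached.
4. `except NameError` in compute matches → returns 71.
5. answer = 71.
Result: 71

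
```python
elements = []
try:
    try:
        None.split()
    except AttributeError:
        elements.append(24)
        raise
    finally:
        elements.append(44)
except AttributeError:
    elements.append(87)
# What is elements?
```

Step-by-step execution trace:
1. Inner try: `None.split()` raises AttributeError.
2. Inner `except AttributeError` matches → `elements.append(24)` → elements = [24].
3. bare `raise` re-raises AttributeError.
4. Inner `finally` runs during unwinding: `elements.append(44)` → elements = [24, 44].
5. Outer `except AttributeError` matches → `elements.append(87)` → elements = [24, 44, 87].
Result: [24, 44, 87]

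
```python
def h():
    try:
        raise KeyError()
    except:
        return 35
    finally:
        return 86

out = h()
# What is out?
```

Step-by-step execution trace:
1. `h()` enters try: `raise KeyError()` raises KeyError.
2. bare `except` matches → `return 35` sets pending return value 35.
3. Before returning, `finally: return 86` runs and overrides the pending return.
4. h() returns 86 → out = 86.
Result: 86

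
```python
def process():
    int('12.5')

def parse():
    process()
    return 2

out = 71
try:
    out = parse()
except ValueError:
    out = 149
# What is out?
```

Step-by-step execution trace:
1. out starts at 71.
2. try: `parse()` calls `process()`.
3. `process()` evaluates `int('12.5')`, which raises ValueError; it propagates through parse (uncaught).
4. `return 2` in parse is not reached; the assignment to out does not complete.
5. `except ValueError` matches → out = 149.
Result: 149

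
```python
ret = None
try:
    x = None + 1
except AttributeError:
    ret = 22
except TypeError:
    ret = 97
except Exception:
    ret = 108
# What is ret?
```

Step-by-step execution trace:
1. `x = None + 1` raises TypeError.
2. `except AttributeError` does not match TypeError; skipped.
3. `except TypeError` matches → ret = 97.
4. Remaining except clauses are skipped.
Result: 97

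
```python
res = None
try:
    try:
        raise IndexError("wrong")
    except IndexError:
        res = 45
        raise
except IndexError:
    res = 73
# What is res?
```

Step-by-step execution trace:
1. Inner try: `raise IndexError("wrong")` raises IndexError.
2. Inner `except IndexError` matches → res = 45.
3. bare `raise` re-raises the same IndexError.
4. Outer `except IndexError` matches → res = 73.
Result: 73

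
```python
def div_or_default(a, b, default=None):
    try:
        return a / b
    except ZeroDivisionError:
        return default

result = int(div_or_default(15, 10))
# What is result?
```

Step-by-step execution trace:
1. `div_or_default(15, 10)` enters try: `return 15 / 10` → returns 1.5. No exception raised.
2. `except ZeroDivisionError` is skipped.
3. `int(1.5)` → 1 → result = 1.
Result: 1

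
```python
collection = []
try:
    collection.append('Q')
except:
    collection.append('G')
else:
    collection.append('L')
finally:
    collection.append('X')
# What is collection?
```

Step-by-step execution trace:
1. try: `collection.append('Q')` → collection = ['Q']. No exception raised.
2. `except` is skipped.
3. `else` runs: `collection.append('L')` → collection = ['Q', 'L'].
4. `finally` always runs: `collection.append('X')` → collection = ['Q', 'L', 'X'].
Result: ['Q', 'L', 'X']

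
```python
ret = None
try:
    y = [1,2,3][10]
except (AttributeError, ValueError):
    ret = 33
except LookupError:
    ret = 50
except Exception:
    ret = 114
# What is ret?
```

Step-by-step execution trace:
1. `y = [1,2,3][10]` raises IndexError.
2. `except (AttributeError, ValueError)` does not match IndexError; skipped.
3. `except LookupError` matches (IndexError is a subclass of LookupError) → ret = 50.
4. `except Exception` is not reached.
Result: 50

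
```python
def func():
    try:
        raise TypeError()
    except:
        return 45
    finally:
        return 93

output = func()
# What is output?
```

Step-by-step execution trace:
1. `func()` enters try: `raise TypeError()` raises TypeError.
2. bare `except` matches → `return 45` sets pending return value 45.
3. Before returning, `finally: return 93` runs and overrides the pending return.
4. func() returns 93 → output = 93.
Result: 93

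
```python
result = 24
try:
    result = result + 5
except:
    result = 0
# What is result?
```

Step-by-step execution trace:
1. result starts at 24.
2. try: `result = result + 5` → result = 29. No exception raised.
3. `except` is skipped.
Result: 29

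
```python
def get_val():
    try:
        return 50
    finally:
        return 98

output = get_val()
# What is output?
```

Step-by-step execution trace:
1. `get_val()` enters try: `return 50` sets pending return value 50.
2. Before returning, `finally: return 98` runs and overrides the pending return.
3. get_val() returns 98 → output = 98.
Result: 98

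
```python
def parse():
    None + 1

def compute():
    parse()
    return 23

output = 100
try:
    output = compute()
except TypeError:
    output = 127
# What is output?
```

Step-by-step execution trace:
1. output starts at 100.
2. try: `compute()` calls `parse()`.
3. `parse()` evaluates `None + 1`, which raises TypeError; it propagates through compute (uncaught).
4. `return 23` in compute is not reached; the assignment to output does not complete.
5. `except TypeError` matches → output = 127.
Result: 127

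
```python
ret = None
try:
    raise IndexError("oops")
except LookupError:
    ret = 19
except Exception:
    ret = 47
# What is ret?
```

Step-by-step execution trace:
1. `raise IndexError(...)` raises IndexError.
2. `except LookupError` matches (IndexError is a subclass of LookupError) → ret = 19.
3. `except Exception` is not reached.
Result: 19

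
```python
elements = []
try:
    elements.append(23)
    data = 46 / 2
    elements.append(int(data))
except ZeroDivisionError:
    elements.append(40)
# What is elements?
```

Step-by-step execution trace:
1. try: `elements.append(23)` → elements = [23].
2. `data = 46 / 2` → data = 23.0. No exception raised.
3. `elements.append(int(data))` → elements = [23, 23].
4. `except ZeroDivisionError` is skipped (no exception was raised).
Result: [23, 23]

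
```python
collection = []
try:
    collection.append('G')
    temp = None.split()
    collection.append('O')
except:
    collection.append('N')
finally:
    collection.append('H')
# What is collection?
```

Step-by-step execution trace:
1. try: `collection.append('G')` → collection = ['G'].
2. `temp = None.split()` raises AttributeError; `collection.append('O')` is not reached.
3. bare `except` matches → `collection.append('N')` → collection = ['G', 'N'].
4. finally always runs: `collection.append('H')` → collection = ['G', 'N', 'H'].
Result: ['G', 'N', 'H']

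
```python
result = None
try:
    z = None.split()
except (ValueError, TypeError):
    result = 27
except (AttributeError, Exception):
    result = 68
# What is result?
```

Step-by-step execution trace:
1. `z = None.split()` raises AttributeError.
2. `except (ValueError, TypeError)` does not match AttributeError; skipped.
3. `except (AttributeError, Exception)` matches (AttributeError is in the tuple) → result = 68.
Result: 68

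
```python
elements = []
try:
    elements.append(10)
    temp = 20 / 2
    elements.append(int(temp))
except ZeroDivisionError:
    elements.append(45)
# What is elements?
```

Step-by-step execution trace:
1. try: `elements.append(10)` → elements = [10].
2. `temp = 20 / 2` → temp = 10.0. No exception raised.
3. `elements.append(int(temp))` → elements = [10, 10].
4. `except ZeroDivisionError` is skipped (no exception was raised).
Result: [10, 10]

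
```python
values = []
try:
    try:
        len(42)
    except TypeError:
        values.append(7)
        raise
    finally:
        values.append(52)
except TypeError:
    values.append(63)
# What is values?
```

Step-by-step execution trace:
1. Inner try: `len(42)` raises TypeError.
2. Inner `except TypeError` matches → `values.append(7)` → values = [7].
3. bare `raise` re-raises TypeError.
4. Inner `finally` runs during unwinding: `values.append(52)` → values = [7, 52].
5. Outer `except TypeError` matches → `values.append(63)` → values = [7, 52, 63].
Result: [7, 52, 63]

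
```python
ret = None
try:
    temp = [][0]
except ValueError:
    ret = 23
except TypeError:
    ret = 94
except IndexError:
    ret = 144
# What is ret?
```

Step-by-step execution trace:
1. `temp = [][0]` raises IndexError.
2. `except ValueError` does not match IndexError; skipped.
3. `except TypeError` does not match IndexError; skipped.
4. `except IndexError` matches → ret = 144.
Result: 144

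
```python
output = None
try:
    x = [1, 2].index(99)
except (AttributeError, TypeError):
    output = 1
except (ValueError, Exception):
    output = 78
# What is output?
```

Step-by-step execution trace:
1. `x = [1, 2].index(99)` raises ValueError.
2. `except (AttributeError, TypeError)` does not match ValueError; skipped.
3. `except (ValueError, Exception)` matches (ValueError is in the tuple) → output = 78.
Result: 78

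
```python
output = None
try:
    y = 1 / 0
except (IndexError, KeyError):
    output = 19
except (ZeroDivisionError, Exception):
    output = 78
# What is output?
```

Step-by-step execution trace:
1. `y = 1 / 0` raises ZeroDivisionError.
2. `except (IndexError, KeyError)` does not match ZeroDivisionError; skipped.
3. `except (ZeroDivisionError, Exception)` matches (ZeroDivisionError is in the tuple) → output = 78.
Result: 78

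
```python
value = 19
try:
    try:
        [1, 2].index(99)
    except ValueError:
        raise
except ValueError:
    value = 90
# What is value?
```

Step-by-step execution trace:
1. Inner try: `[1, 2].index(99)` raises ValueError.
2. Inner `except ValueError` matches; bare `raise` re-raises the same ValueError.
3. Outer `except ValueError` matches → value = 90.
Result: 90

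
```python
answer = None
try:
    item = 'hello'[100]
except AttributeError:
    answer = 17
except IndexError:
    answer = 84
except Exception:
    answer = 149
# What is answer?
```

Step-by-step execution trace:
1. `item = 'hello'[100]` raises IndexError.
2. `except AttributeError` does not match IndexError; skipped.
3. `except IndexError` matches → answer = 84.
4. Remaining except clauses are skipped.
Result: 84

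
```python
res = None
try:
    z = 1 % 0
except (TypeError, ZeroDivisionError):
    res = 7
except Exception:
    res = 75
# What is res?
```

Step-by-step execution trace:
1. `z = 1 % 0` raises ZeroDivisionError.
2. `except (TypeError, ZeroDivisionError)` matches (ZeroDivisionError is in the tuple) → res = 7.
3. `except Exception` is not reached.
Result: 7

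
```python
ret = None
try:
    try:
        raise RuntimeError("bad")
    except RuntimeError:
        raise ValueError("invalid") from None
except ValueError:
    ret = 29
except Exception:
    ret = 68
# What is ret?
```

Step-by-step execution trace:
1. Inner try raises RuntimeError; inner `except RuntimeError` catches it.
2. `raise ValueError(...) from None` raises ValueError (from None suppresses __context__, but the active exception is still ValueError).
3. Outer `except ValueError` matches → ret = 29.
4. `except Exception` is not reached.
Result: 29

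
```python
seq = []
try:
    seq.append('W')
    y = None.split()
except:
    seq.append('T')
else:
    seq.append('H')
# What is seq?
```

Step-by-step execution trace:
1. try: `seq.append('W')` → seq = ['W'].
2. `y = None.split()` raises AttributeError.
3. bare `except` matches → `seq.append('T')` → seq = ['W', 'T'].
4. `else` is skipped (an exception was raised).
Result: ['W', 'T']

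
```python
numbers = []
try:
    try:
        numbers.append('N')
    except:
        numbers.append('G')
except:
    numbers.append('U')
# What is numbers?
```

Step-by-step execution trace:
1. Inner try: `numbers.append('N')` → numbers = ['N']. No exception raised.
2. Inner `except` is skipped.
3. Inner try completes normally; outer `except` is skipped.
Result: ['N']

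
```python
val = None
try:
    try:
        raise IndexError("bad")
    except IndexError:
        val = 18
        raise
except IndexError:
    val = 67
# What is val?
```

Step-by-step execution trace:
1. Inner try: `raise IndexError("bad")` raises IndexError.
2. Inner `except IndexError` matches → val = 18.
3. bare `raise` re-raises the same IndexError.
4. Outer `except IndexError` matches → val = 67.
Result: 67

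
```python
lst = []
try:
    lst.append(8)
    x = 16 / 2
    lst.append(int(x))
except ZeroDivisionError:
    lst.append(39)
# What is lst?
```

Step-by-step execution trace:
1. try: `lst.append(8)` → lst = [8].
2. `x = 16 / 2` → x = 8.0. No exception raised.
3. `lst.append(int(x))` → lst = [8, 8].
4. `except ZeroDivisionError` is skipped (no exception was raised).
Result: [8, 8]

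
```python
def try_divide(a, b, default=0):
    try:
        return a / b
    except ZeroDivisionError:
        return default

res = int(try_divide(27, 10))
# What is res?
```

Step-by-step execution trace:
1. `try_divide(27, 10)` enters try: `return 27 / 10` → returns 2.7. No exception raised.
2. `except ZeroDivisionError` is skipped.
3. `int(2.7)` → 2 → res = 2.
Result: 2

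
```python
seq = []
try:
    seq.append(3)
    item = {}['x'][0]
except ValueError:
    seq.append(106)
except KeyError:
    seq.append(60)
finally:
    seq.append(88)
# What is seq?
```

Step-by-step execution trace:
1. try: `seq.append(3)` → seq = [3].
2. `item = {}['x'][0]` raises KeyError.
3. `except ValueError` does not match KeyError; skipped.
4. `except KeyError` matches → `seq.append(60)` → seq = [3, 60].
5. finally always runs: `seq.append(88)` → seq = [3, 60, 88].
Result: [3, 60, 88]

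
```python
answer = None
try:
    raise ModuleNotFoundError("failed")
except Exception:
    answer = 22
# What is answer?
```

Step-by-step execution trace:
1. `raise ModuleNotFoundError(...)` raises ModuleNotFoundError.
2. `except Exception` matches (ModuleNotFoundError is a subclass of Exception) → answer = 22.
Result: 22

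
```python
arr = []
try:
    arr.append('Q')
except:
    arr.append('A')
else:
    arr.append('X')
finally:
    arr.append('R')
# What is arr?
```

Step-by-step execution trace:
1. try: `arr.append('Q')` → arr = ['Q']. No exception raised.
2. `except` is skipped.
3. `else` runs: `arr.append('X')` → arr = ['Q', 'X'].
4. `finally` always runs: `arr.append('R')` → arr = ['Q', 'X', 'R'].
Result: ['Q', 'X', 'R']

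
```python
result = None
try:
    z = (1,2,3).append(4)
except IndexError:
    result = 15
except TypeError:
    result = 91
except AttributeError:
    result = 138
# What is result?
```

Step-by-step execution trace:
1. `z = (1,2,3).append(4)` raises AttributeError.
2. `except IndexError` does not match AttributeError; skipped.
3. `except TypeError` does not match AttributeError; skipped.
4. `except AttributeError` matches → result = 138.
Result: 138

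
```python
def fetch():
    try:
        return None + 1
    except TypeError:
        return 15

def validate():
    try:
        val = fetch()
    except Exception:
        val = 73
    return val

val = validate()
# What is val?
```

Step-by-step execution trace:
1. `validate()` calls `fetch()`.
2. In fetch: `None + 1` raises TypeError; `except TypeError` catches it → returns 15.
3. In validate: `val = fetch()` → val = 15. No exception reaches validate.
4. `except Exception` is skipped; validate returns 15.
5. val = 15.
Result: 15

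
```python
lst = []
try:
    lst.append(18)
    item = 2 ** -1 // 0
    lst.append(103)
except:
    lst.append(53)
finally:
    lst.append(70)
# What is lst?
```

Step-by-step execution trace:
1. try: `lst.append(18)` → lst = [18].
2. `item = 2 ** -1 // 0` raises ZeroDivisionError; `lst.append(103)` is not reached.
3. bare `except` matches → `lst.append(53)` → lst = [18, 53].
4. finally always runs: `lst.append(70)` → lst = [18, 53, 70].
Result: [18, 53, 70]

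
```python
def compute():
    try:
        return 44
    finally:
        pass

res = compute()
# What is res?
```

Step-by-step execution trace:
1. `compute()` enters try: `return 44` sets pending return value 44.
2. Before returning, `finally: pass` runs (no effect).
3. compute() returns 44 → res = 44.
Result: 44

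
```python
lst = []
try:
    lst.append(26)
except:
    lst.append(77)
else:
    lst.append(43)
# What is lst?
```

Step-by-step execution trace:
1. try: `lst.append(26)` → lst = [26]. No exception raised.
2. `except` is skipped.
3. `else` runs (try completed without exception): `lst.append(43)` → lst = [26, 43].
Result: [26, 43]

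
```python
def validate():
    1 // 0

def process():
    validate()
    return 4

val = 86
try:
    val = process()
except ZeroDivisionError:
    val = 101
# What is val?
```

Step-by-step execution trace:
1. val starts at 86.
2. try: `process()` calls `validate()`.
3. `validate()` evaluates `1 // 0`, which raises ZeroDivisionError; it propagates through process (uncaught).
4. `return 4` in process is not reached; the assignment to val does not complete.
5. `except ZeroDivisionError` matches → val = 101.
Result: 101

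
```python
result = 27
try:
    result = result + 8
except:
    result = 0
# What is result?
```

Step-by-step execution trace:
1. result starts at 27.
2. try: `result = result + 8` → result = 35. No exception raised.
3. `except` is skipped.
Result: 35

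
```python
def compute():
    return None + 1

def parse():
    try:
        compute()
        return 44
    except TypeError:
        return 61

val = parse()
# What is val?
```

Step-by-step execution trace:
1. `parse()` calls `compute()`.
2. `compute()` evaluates `None + 1`, which raises TypeError; it propagates to the caller.
3. `return 44` is not reached.
4. `except TypeError` in parse matches → returns 61.
5. val = 61.
Result: 61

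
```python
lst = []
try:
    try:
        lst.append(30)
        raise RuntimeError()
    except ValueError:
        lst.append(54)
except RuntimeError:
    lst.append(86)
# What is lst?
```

Step-by-step execution trace:
1. Inner try: `lst.append(30)` → lst = [30].
2. `raise RuntimeError()` raises RuntimeError.
3. Inner `except ValueError` does not match RuntimeError; exception propagates to outer try.
4. Outer `except RuntimeError` matches → `lst.append(86)` → lst = [30, 86].
Result: [30, 86]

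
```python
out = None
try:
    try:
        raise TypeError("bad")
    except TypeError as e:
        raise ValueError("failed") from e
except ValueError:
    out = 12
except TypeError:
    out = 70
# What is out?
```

Step-by-step execution trace:
1. Inner try raises TypeError; inner `except TypeError as e` catches it.
2. `raise ValueError(...) from e` raises ValueError (TypeError is attached as __cause__, but only ValueError is active).
3. Outer `except ValueError` matches → out = 12.
4. `except TypeError` is not reached.
Result: 12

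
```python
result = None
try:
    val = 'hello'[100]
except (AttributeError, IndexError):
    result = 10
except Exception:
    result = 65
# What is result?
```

Step-by-step execution trace:
1. `val = 'hello'[100]` raises IndexError.
2. `except (AttributeError, IndexError)` matches (IndexError is in the tuple) → result = 10.
3. `except Exception` is not reached.
Result: 10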